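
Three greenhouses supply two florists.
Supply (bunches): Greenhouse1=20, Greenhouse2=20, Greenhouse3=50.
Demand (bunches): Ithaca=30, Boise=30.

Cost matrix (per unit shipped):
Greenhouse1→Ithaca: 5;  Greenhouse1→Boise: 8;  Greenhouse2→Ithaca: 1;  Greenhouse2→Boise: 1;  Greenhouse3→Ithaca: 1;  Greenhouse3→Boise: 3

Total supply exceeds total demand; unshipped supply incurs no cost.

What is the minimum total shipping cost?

One minimum-cost allocation:
  Greenhouse2→Boise: 20 × 1 = 20
  Greenhouse3→Ithaca: 30 × 1 = 30
  Greenhouse3→Boise: 10 × 3 = 30
Total = 20 + 30 + 30 = 80.

80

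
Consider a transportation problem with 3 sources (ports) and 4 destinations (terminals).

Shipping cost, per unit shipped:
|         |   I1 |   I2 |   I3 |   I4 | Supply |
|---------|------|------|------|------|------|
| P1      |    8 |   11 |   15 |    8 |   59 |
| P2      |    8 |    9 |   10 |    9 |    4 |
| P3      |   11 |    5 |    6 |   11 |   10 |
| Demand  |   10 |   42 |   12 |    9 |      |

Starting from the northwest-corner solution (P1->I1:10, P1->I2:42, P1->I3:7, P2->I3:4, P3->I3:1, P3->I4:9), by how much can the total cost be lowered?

Current plan cost = 10·8 + 42·11 + 7·15 + 4·10 + 1·6 + 9·11 = 792.
Optimal plan:
  P1 to I1: 10 × 8 = 80
  P1 to I2: 40 × 11 = 440
  P1 to I4: 9 × 8 = 72
  P2 to I2: 2 × 9 = 18
  P2 to I3: 2 × 10 = 20
  P3 to I3: 10 × 6 = 60
Optimal cost = 690.
Saving = 792 − 690 = 102.

102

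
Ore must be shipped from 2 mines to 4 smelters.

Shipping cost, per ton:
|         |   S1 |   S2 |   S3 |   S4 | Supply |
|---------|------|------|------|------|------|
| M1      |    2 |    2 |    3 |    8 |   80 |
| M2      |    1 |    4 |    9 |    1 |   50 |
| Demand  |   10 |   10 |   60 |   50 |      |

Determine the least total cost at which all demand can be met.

Optimal allocation:
  M1 to S1: 10 × 2 = 20
  M1 to S2: 10 × 2 = 20
  M1 to S3: 60 × 3 = 180
  M2 to S4: 50 × 1 = 50
Total = 20 + 20 + 180 + 50 = 270.

270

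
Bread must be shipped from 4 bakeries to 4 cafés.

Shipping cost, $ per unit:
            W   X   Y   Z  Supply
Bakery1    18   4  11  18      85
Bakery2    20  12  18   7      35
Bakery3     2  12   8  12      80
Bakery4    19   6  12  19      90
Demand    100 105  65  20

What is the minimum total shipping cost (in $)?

1935

An optimal shipping plan:
  Bakery1–X: 85 × $4 = $340
  Bakery2–W: 15 × $20 = $300
  Bakery2–Z: 20 × $7 = $140
  Bakery3–W: 80 × $2 = $160
  Bakery4–W: 5 × $19 = $95
  Bakery4–X: 20 × $6 = $120
  Bakery4–Y: 65 × $12 = $780
Total = 340 + 300 + 140 + 160 + 95 + 120 + 780 = $1935.
(Supply check: Bakery1 ships 85; Bakery2 ships 35; Bakery3 ships 80; Bakery4 ships 90.)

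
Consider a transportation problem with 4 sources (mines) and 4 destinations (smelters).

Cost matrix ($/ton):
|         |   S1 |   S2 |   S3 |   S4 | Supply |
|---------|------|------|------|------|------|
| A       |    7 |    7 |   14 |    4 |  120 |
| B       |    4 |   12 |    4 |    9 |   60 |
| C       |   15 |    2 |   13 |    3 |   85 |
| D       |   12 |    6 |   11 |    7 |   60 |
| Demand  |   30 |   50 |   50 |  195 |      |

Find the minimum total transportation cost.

One minimum-cost allocation:
  A–S1: 20 tons
  A–S4: 100 tons
  B–S1: 10 tons
  B–S3: 50 tons
  C–S2: 50 tons
  C–S4: 35 tons
  D–S4: 60 tons
Total cost = $1405.
(Supply check: A ships 120; B ships 60; C ships 85; D ships 60.)

1405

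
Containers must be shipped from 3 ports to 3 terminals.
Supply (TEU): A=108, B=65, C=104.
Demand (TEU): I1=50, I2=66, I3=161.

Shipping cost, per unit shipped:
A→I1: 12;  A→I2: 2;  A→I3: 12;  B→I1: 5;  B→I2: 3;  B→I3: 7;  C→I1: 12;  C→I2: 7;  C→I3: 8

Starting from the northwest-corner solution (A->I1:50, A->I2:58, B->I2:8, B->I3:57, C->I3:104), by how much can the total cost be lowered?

Current plan cost = 50·12 + 58·2 + 8·3 + 57·7 + 104·8 = 1971.
Optimal plan:
  A to I2: 66 TEU
  A to I3: 42 TEU
  B to I1: 50 TEU
  B to I3: 15 TEU
  C to I3: 104 TEU
Optimal cost = 1823.
Saving = 1971 − 1823 = 148.

148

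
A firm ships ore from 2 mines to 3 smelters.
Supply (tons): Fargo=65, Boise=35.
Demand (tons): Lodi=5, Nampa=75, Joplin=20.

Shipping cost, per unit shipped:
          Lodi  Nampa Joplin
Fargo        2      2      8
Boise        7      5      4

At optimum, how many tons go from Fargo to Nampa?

60

The minimum-cost plan:
  Fargo→Lodi: 5 tons
  Fargo→Nampa: 60 tons
  Boise→Nampa: 15 tons
  Boise→Joplin: 20 tons
Total cost = 285.
So Fargo→Nampa carries 60 tons.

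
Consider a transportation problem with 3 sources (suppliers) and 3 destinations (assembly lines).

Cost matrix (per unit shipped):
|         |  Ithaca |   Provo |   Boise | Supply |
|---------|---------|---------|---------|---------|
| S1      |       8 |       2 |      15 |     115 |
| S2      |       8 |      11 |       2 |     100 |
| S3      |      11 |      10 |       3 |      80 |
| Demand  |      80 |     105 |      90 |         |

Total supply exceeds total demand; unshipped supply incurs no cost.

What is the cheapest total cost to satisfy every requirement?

A cheapest plan:
  S1 to Ithaca: 10 batches
  S1 to Provo: 105 batches
  S2 to Ithaca: 70 batches
  S2 to Boise: 30 batches
  S3 to Boise: 60 batches
Total cost = 1090.

1090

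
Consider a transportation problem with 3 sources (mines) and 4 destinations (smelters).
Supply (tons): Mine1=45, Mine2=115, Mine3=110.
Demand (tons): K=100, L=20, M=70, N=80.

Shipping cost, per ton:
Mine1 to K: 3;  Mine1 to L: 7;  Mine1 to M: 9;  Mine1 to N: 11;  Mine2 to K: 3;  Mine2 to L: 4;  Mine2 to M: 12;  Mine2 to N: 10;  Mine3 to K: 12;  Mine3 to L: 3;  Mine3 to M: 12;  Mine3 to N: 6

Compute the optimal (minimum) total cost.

An optimal shipping plan:
  Mine1->M: 45 × 9 = 405
  Mine2->K: 100 × 3 = 300
  Mine2->M: 15 × 12 = 180
  Mine3->L: 20 × 3 = 60
  Mine3->M: 10 × 12 = 120
  Mine3->N: 80 × 6 = 480
Total = 405 + 300 + 180 + 60 + 120 + 480 = 1545.
(Supply check: Mine1 ships 45; Mine2 ships 115; Mine3 ships 110.)

1545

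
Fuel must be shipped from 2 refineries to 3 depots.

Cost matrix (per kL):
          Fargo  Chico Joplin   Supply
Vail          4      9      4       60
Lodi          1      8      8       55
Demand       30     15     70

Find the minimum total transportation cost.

Optimal allocation:
  Vail->Joplin: 60 × 4 = 240
  Lodi->Fargo: 30 × 1 = 30
  Lodi->Chico: 15 × 8 = 120
  Lodi->Joplin: 10 × 8 = 80
Total = 240 + 30 + 120 + 80 = 470.
(Supply check: Vail ships 60; Lodi ships 55.)

470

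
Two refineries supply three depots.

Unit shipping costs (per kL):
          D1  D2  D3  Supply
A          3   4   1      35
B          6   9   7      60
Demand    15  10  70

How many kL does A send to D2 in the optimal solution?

The minimum-cost plan:
  A to D3: 35 × 1 = 35
  B to D1: 15 × 6 = 90
  B to D2: 10 × 9 = 90
  B to D3: 35 × 7 = 245
Total cost = 460.
The route A→D2 is not used.

0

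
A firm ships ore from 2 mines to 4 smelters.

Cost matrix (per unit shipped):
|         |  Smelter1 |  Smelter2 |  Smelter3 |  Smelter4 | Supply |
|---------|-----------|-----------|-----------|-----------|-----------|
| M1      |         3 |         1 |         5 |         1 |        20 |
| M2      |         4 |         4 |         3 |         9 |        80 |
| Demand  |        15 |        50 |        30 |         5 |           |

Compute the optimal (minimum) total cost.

310

An optimal shipping plan:
  M1 to Smelter2: 15 × 1 = 15
  M1 to Smelter4: 5 × 1 = 5
  M2 to Smelter1: 15 × 4 = 60
  M2 to Smelter2: 35 × 4 = 140
  M2 to Smelter3: 30 × 3 = 90
Total = 15 + 5 + 60 + 140 + 90 = 310.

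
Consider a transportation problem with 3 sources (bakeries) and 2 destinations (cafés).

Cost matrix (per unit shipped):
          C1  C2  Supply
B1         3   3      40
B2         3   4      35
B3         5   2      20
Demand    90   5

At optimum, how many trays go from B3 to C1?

15

Optimal shipments:
  B1–C1: 40 × 3 = 120
  B2–C1: 35 × 3 = 105
  B3–C1: 15 × 5 = 75
  B3–C2: 5 × 2 = 10
Total cost = 310.
So B3→C1 carries 15 trays.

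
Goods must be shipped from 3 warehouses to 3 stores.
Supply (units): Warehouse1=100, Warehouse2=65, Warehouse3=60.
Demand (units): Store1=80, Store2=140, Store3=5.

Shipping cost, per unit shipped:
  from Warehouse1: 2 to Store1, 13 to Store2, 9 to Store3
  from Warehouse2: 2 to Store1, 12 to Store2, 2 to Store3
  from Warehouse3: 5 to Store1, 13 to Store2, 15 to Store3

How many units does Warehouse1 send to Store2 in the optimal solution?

20

The minimum-cost plan:
  Warehouse1–Store1: 80 × 2 = 160
  Warehouse1–Store2: 20 × 13 = 260
  Warehouse2–Store2: 60 × 12 = 720
  Warehouse2–Store3: 5 × 2 = 10
  Warehouse3–Store2: 60 × 13 = 780
Total cost = 1930.
So Warehouse1→Store2 carries 20 units.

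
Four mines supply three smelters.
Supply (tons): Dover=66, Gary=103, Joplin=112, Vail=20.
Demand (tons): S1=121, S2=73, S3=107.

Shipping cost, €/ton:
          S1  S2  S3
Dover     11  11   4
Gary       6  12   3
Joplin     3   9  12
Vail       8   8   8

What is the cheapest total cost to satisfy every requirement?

One minimum-cost allocation:
  Dover to S2: 53 tons
  Dover to S3: 13 tons
  Gary to S1: 9 tons
  Gary to S3: 94 tons
  Joplin to S1: 112 tons
  Vail to S2: 20 tons
Total cost = €1467.

1467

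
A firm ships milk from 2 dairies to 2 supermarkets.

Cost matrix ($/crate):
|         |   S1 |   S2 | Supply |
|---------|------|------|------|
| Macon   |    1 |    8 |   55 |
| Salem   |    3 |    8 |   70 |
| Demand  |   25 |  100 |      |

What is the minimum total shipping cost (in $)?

An optimal shipping plan:
  Macon→S1: 25 × $1 = $25
  Macon→S2: 30 × $8 = $240
  Salem→S2: 70 × $8 = $560
Total = 25 + 240 + 560 = $825.

825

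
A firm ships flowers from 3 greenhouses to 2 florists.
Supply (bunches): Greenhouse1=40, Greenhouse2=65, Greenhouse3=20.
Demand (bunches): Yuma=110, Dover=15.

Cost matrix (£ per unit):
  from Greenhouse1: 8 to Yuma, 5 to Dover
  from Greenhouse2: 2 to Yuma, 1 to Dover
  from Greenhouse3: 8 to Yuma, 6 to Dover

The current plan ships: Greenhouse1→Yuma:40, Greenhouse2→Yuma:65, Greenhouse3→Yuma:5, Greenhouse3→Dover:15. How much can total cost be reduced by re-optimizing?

15

Current plan cost = 40·8 + 65·2 + 5·8 + 15·6 = £580.
Optimal plan:
  Greenhouse1->Yuma: 25 × £8 = £200
  Greenhouse1->Dover: 15 × £5 = £75
  Greenhouse2->Yuma: 65 × £2 = £130
  Greenhouse3->Yuma: 20 × £8 = £160
Optimal cost = £565.
Saving = 580 − 565 = £15.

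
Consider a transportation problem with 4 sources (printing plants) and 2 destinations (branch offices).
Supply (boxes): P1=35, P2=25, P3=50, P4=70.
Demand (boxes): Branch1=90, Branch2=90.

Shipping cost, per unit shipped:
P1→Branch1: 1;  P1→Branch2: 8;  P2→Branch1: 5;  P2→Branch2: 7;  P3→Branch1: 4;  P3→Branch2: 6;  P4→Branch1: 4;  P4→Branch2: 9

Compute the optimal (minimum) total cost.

A cheapest plan:
  P1->Branch1: 35 × 1 = 35
  P2->Branch2: 25 × 7 = 175
  P3->Branch2: 50 × 6 = 300
  P4->Branch1: 55 × 4 = 220
  P4->Branch2: 15 × 9 = 135
Total = 35 + 175 + 300 + 220 + 135 = 865.

865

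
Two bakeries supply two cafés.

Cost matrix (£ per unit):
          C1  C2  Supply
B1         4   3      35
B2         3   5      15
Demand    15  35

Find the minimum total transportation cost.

Optimal allocation:
  B1–C2: 35 × £3 = £105
  B2–C1: 15 × £3 = £45
Total = 105 + 45 = £150.

150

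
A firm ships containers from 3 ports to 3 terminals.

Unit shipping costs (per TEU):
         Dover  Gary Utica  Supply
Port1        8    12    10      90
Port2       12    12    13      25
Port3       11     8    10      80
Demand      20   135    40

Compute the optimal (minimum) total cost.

A cheapest plan:
  Port1–Dover: 20 × 8 = 160
  Port1–Gary: 30 × 12 = 360
  Port1–Utica: 40 × 10 = 400
  Port2–Gary: 25 × 12 = 300
  Port3–Gary: 80 × 8 = 640
Total = 160 + 360 + 400 + 300 + 640 = 1860.
(Supply check: Port1 ships 90; Port2 ships 25; Port3 ships 80.)

1860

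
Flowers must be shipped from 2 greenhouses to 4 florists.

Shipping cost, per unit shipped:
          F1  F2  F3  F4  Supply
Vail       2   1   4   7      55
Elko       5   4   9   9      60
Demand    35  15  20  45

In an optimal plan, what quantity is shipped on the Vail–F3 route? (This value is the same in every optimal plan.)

The minimum-cost plan:
  Vail→F1: 35 × 2 = 70
  Vail→F3: 20 × 4 = 80
  Elko→F2: 15 × 4 = 60
  Elko→F4: 45 × 9 = 405
Total cost = 615.
So Vail→F3 carries 20 bunches.

20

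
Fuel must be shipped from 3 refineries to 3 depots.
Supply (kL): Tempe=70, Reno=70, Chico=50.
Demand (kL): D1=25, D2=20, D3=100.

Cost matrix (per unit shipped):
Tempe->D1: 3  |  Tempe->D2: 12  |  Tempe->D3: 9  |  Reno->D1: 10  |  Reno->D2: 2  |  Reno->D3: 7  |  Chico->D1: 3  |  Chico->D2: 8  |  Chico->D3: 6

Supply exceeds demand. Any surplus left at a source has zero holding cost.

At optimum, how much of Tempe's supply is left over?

An optimal plan:
  Tempe→D1: 25 × 3 = 75
  Reno→D2: 20 × 2 = 40
  Reno→D3: 50 × 7 = 350
  Chico→D3: 50 × 6 = 300
Total cost = 765.
Tempe ships 25 of its 70, leaving 45.

45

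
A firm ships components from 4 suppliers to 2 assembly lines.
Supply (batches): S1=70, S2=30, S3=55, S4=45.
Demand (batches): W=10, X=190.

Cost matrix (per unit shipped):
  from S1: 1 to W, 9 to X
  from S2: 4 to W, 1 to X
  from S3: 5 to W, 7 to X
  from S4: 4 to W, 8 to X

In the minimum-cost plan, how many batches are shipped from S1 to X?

The minimum-cost plan:
  S1–W: 10 × 1 = 10
  S1–X: 60 × 9 = 540
  S2–X: 30 × 1 = 30
  S3–X: 55 × 7 = 385
  S4–X: 45 × 8 = 360
Total cost = 1325.
So S1→X carries 60 batches.

60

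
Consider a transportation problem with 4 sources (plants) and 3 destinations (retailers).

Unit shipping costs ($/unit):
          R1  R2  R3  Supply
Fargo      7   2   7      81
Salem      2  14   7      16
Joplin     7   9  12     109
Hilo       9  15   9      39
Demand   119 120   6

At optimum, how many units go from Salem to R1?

The minimum-cost plan:
  Fargo→R2: 81 × $2 = $162
  Salem→R1: 16 × $2 = $32
  Joplin→R1: 70 × $7 = $490
  Joplin→R2: 39 × $9 = $351
  Hilo→R1: 33 × $9 = $297
  Hilo→R3: 6 × $9 = $54
Total cost = $1386.
So Salem→R1 carries 16 units.

16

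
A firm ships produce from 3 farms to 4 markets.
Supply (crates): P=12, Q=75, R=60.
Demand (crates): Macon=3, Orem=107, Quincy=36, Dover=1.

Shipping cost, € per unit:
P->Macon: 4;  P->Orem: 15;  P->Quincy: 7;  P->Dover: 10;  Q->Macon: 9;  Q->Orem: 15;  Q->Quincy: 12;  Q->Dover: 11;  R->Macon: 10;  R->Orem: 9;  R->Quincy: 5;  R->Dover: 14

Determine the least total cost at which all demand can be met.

One minimum-cost allocation:
  P→Macon: 3 crates
  P→Quincy: 9 crates
  Q→Orem: 74 crates
  Q→Dover: 1 crates
  R→Orem: 33 crates
  R→Quincy: 27 crates
Total cost = €1628.

1628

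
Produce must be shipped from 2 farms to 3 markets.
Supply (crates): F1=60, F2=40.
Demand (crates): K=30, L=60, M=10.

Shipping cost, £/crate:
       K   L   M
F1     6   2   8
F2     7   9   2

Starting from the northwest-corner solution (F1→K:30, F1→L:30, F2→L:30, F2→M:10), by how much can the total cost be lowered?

Current plan cost = 30·6 + 30·2 + 30·9 + 10·2 = £530.
Optimal plan:
  F1->L: 60 × £2 = £120
  F2->K: 30 × £7 = £210
  F2->M: 10 × £2 = £20
Optimal cost = £350.
Saving = 530 − 350 = £180.

180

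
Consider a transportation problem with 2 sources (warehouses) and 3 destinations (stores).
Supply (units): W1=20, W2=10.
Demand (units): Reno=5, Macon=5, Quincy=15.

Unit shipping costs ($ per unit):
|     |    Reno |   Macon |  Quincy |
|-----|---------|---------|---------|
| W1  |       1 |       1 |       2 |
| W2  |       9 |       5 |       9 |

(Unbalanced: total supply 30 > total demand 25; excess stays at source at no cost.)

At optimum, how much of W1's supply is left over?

0

Minimum-cost shipments:
  W1→Reno: 5 × $1 = $5
  W1→Quincy: 15 × $2 = $30
  W2→Macon: 5 × $5 = $25
Total cost = $60.
W1 ships 20 of its 20, leaving 0.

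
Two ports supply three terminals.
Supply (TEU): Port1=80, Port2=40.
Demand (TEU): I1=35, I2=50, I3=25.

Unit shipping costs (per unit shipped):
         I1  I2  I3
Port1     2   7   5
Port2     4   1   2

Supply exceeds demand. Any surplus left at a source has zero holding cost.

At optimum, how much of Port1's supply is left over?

10

Minimum-cost shipments:
  Port1->I1: 35 TEU
  Port1->I2: 10 TEU
  Port1->I3: 25 TEU
  Port2->I2: 40 TEU
Total cost = 305.
Port1 ships 70 of its 80, leaving 10.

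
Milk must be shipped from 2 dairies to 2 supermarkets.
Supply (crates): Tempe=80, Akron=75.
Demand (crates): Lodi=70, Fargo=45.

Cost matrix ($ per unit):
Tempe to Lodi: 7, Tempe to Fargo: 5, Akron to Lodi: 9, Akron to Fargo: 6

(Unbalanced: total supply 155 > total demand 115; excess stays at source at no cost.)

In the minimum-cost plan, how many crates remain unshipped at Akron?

40

An optimal plan:
  Tempe→Lodi: 70 × $7 = $490
  Tempe→Fargo: 10 × $5 = $50
  Akron→Fargo: 35 × $6 = $210
Total cost = $750.
Akron ships 35 of its 75, leaving 40.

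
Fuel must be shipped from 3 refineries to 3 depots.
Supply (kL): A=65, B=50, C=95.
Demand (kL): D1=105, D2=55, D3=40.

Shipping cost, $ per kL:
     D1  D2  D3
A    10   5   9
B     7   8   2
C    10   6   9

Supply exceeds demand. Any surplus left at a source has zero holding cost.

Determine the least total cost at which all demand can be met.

1375

An optimal shipping plan:
  A to D2: 55 × $5 = $275
  B to D1: 10 × $7 = $70
  B to D3: 40 × $2 = $80
  C to D1: 95 × $10 = $950
Total = 275 + 70 + 80 + 950 = $1375.
(Supply check: A ships 55; B ships 50; C ships 95.)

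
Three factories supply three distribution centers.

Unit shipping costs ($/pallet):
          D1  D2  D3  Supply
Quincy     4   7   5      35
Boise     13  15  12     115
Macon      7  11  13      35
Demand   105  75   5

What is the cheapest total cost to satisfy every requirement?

2025

A cheapest plan:
  Quincy–D1: 35 pallets
  Boise–D1: 35 pallets
  Boise–D2: 75 pallets
  Boise–D3: 5 pallets
  Macon–D1: 35 pallets
Total cost = $2025.
(Supply check: Quincy ships 35; Boise ships 115; Macon ships 35.)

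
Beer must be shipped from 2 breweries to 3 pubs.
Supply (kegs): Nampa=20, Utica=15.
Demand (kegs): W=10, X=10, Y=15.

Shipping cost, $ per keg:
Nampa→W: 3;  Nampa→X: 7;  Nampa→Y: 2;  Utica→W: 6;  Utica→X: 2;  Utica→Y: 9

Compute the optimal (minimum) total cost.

95

An optimal shipping plan:
  Nampa->W: 5 × $3 = $15
  Nampa->Y: 15 × $2 = $30
  Utica->W: 5 × $6 = $30
  Utica->X: 10 × $2 = $20
Total = 15 + 30 + 30 + 20 = $95.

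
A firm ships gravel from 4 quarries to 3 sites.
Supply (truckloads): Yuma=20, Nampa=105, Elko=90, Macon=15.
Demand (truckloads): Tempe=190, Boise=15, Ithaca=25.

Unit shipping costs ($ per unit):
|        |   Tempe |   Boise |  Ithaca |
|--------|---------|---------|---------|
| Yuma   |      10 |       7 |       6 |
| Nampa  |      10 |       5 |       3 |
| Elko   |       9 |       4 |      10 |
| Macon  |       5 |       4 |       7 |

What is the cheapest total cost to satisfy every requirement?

1885

One minimum-cost allocation:
  Yuma to Tempe: 20 × $10 = $200
  Nampa to Tempe: 65 × $10 = $650
  Nampa to Boise: 15 × $5 = $75
  Nampa to Ithaca: 25 × $3 = $75
  Elko to Tempe: 90 × $9 = $810
  Macon to Tempe: 15 × $5 = $75
Total = 200 + 650 + 75 + 75 + 810 + 75 = $1885.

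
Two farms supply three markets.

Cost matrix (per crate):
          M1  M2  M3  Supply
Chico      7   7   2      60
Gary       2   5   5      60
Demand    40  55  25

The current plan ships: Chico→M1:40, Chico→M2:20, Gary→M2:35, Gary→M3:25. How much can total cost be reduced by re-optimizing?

Current plan cost = 40·7 + 20·7 + 35·5 + 25·5 = 720.
Optimal plan:
  Chico→M2: 35 × 7 = 245
  Chico→M3: 25 × 2 = 50
  Gary→M1: 40 × 2 = 80
  Gary→M2: 20 × 5 = 100
Optimal cost = 475.
Saving = 720 − 475 = 245.

245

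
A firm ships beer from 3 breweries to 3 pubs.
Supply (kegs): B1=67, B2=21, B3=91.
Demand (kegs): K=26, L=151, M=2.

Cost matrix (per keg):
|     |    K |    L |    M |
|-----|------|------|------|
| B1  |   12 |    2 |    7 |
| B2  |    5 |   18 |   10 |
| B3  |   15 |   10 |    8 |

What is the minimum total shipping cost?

Optimal allocation:
  B1→L: 67 × 2 = 134
  B2→K: 21 × 5 = 105
  B3→K: 5 × 15 = 75
  B3→L: 84 × 10 = 840
  B3→M: 2 × 8 = 16
Total = 134 + 105 + 75 + 840 + 16 = 1170.
(Supply check: B1 ships 67; B2 ships 21; B3 ships 91.)

1170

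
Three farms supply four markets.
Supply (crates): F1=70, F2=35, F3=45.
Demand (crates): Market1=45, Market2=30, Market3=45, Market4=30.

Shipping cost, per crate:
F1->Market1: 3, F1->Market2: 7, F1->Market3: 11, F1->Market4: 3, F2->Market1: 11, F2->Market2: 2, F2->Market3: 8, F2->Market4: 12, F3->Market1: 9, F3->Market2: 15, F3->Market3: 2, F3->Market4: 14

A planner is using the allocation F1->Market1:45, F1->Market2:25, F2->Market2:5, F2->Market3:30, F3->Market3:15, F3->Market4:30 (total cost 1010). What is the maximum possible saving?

595

Current plan cost = 45·3 + 25·7 + 5·2 + 30·8 + 15·2 + 30·14 = 1010.
Optimal plan:
  F1→Market1: 40 crates
  F1→Market4: 30 crates
  F2→Market1: 5 crates
  F2→Market2: 30 crates
  F3→Market3: 45 crates
Optimal cost = 415.
Saving = 1010 − 415 = 595.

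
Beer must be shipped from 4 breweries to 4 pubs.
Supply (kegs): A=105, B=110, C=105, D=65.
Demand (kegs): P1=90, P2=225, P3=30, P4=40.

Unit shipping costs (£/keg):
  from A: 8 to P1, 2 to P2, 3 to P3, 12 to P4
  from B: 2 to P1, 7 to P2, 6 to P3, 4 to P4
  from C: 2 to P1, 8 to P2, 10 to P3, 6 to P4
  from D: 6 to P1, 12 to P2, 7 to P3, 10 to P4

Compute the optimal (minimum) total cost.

1790

Optimal allocation:
  A to P2: 105 × £2 = £210
  B to P2: 70 × £7 = £490
  B to P4: 40 × £4 = £160
  C to P1: 55 × £2 = £110
  C to P2: 50 × £8 = £400
  D to P1: 35 × £6 = £210
  D to P3: 30 × £7 = £210
Total = 210 + 490 + 160 + 110 + 400 + 210 + 210 = £1790.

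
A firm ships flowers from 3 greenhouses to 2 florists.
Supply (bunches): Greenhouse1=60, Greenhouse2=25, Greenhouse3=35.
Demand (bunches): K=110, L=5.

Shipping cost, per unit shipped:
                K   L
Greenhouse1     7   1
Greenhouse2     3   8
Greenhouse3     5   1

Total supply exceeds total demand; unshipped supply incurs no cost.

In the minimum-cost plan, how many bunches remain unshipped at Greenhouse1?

5

Minimum-cost shipments:
  Greenhouse1 to K: 50 × 7 = 350
  Greenhouse1 to L: 5 × 1 = 5
  Greenhouse2 to K: 25 × 3 = 75
  Greenhouse3 to K: 35 × 5 = 175
Total cost = 605.
Greenhouse1 ships 55 of its 60, leaving 5.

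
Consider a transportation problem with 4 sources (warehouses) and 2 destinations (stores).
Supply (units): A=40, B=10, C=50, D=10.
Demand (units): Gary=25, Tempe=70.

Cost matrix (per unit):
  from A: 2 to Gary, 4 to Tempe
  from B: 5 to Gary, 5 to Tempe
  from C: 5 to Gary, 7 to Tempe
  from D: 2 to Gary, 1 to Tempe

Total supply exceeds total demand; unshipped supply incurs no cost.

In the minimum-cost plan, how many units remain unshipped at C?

An optimal plan:
  A–Tempe: 40 × 4 = 160
  B–Tempe: 10 × 5 = 50
  C–Gary: 25 × 5 = 125
  C–Tempe: 10 × 7 = 70
  D–Tempe: 10 × 1 = 10
Total cost = 415.
C ships 35 of its 50, leaving 15.

15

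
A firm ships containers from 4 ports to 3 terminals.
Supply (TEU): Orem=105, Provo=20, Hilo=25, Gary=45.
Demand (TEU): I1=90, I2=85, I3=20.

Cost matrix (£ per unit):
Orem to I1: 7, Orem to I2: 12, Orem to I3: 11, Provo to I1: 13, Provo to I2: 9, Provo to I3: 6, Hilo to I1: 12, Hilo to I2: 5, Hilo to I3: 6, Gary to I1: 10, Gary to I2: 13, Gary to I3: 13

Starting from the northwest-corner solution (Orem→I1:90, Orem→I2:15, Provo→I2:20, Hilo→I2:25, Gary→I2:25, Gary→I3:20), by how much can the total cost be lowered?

Current plan cost = 90·7 + 15·12 + 20·9 + 25·5 + 25·13 + 20·13 = £1700.
Optimal plan:
  Orem->I1: 90 TEU
  Orem->I2: 15 TEU
  Provo->I3: 20 TEU
  Hilo->I2: 25 TEU
  Gary->I2: 45 TEU
Optimal cost = £1640.
Saving = 1700 − 1640 = £60.

60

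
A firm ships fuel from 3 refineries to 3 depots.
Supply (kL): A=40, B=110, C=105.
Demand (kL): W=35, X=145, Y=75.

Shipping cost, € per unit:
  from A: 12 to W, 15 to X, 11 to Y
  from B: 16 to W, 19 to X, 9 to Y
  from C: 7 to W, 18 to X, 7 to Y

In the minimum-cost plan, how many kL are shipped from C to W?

Solving gives:
  A→X: 40 × €15 = €600
  B→X: 105 × €19 = €1995
  B→Y: 5 × €9 = €45
  C→W: 35 × €7 = €245
  C→Y: 70 × €7 = €490
Total cost = €3375.
So C→W carries 35 kL.

35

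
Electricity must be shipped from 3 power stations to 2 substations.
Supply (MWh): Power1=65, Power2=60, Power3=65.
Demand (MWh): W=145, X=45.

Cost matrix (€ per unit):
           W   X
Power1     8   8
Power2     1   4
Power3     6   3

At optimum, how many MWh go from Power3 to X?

45

Solving gives:
  Power1–W: 65 × €8 = €520
  Power2–W: 60 × €1 = €60
  Power3–W: 20 × €6 = €120
  Power3–X: 45 × €3 = €135
Total cost = €835.
So Power3→X carries 45 MWh.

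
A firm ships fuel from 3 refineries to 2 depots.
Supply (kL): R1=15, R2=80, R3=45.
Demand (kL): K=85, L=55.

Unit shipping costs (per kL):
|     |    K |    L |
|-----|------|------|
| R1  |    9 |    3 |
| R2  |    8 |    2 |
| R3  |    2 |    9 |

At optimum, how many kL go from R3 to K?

45

Optimal shipments:
  R1 to K: 15 × 9 = 135
  R2 to K: 25 × 8 = 200
  R2 to L: 55 × 2 = 110
  R3 to K: 45 × 2 = 90
Total cost = 535.
So R3→K carries 45 kL.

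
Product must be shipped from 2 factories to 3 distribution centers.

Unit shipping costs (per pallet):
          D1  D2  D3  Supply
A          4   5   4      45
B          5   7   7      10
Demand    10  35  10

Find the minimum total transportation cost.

265

An optimal shipping plan:
  A→D2: 35 pallets
  A→D3: 10 pallets
  B→D1: 10 pallets
Total cost = 265.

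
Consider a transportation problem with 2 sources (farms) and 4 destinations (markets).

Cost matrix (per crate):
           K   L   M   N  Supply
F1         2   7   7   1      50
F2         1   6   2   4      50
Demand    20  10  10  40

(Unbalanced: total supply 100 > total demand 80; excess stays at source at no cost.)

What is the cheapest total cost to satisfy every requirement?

A cheapest plan:
  F1 to N: 40 × 1 = 40
  F2 to K: 20 × 1 = 20
  F2 to L: 10 × 6 = 60
  F2 to M: 10 × 2 = 20
Total = 40 + 20 + 60 + 20 = 140.

140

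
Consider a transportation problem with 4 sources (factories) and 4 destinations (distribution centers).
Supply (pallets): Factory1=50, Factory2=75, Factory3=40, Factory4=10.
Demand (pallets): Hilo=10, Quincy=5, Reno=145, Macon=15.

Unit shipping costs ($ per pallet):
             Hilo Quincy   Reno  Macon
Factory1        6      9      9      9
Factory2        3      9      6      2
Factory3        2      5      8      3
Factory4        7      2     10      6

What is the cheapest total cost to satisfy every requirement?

A cheapest plan:
  Factory1 to Reno: 50 pallets
  Factory2 to Reno: 75 pallets
  Factory3 to Hilo: 10 pallets
  Factory3 to Reno: 15 pallets
  Factory3 to Macon: 15 pallets
  Factory4 to Quincy: 5 pallets
  Factory4 to Reno: 5 pallets
Total cost = $1145.

1145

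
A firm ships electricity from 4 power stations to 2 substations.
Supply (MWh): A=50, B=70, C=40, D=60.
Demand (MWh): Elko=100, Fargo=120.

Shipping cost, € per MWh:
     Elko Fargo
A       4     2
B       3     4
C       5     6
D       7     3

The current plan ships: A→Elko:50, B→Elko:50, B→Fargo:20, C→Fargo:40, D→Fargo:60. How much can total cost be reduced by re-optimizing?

Current plan cost = 50·4 + 50·3 + 20·4 + 40·6 + 60·3 = €850.
Optimal plan:
  A to Fargo: 50 × €2 = €100
  B to Elko: 70 × €3 = €210
  C to Elko: 30 × €5 = €150
  C to Fargo: 10 × €6 = €60
  D to Fargo: 60 × €3 = €180
Optimal cost = €700.
Saving = 850 − 700 = €150.

150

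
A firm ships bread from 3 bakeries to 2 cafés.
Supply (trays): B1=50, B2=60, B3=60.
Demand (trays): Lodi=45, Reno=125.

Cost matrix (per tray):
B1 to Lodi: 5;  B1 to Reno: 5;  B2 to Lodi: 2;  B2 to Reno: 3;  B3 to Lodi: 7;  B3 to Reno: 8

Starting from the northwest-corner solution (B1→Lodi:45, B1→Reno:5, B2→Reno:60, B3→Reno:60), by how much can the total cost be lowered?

45

Current plan cost = 45·5 + 5·5 + 60·3 + 60·8 = 910.
Optimal plan:
  B1→Reno: 50 × 5 = 250
  B2→Lodi: 45 × 2 = 90
  B2→Reno: 15 × 3 = 45
  B3→Reno: 60 × 8 = 480
Optimal cost = 865.
Saving = 910 − 865 = 45.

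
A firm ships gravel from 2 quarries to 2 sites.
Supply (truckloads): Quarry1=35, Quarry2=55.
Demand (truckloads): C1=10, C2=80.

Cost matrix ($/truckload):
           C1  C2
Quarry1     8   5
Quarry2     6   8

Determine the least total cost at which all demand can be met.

Optimal allocation:
  Quarry1 to C2: 35 × $5 = $175
  Quarry2 to C1: 10 × $6 = $60
  Quarry2 to C2: 45 × $8 = $360
Total = 175 + 60 + 360 = $595.

595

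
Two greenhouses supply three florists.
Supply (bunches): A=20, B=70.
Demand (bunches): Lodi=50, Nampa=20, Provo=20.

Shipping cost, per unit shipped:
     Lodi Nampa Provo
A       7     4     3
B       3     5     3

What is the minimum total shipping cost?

290

A cheapest plan:
  A–Nampa: 20 × 4 = 80
  B–Lodi: 50 × 3 = 150
  B–Provo: 20 × 3 = 60
Total = 80 + 150 + 60 = 290.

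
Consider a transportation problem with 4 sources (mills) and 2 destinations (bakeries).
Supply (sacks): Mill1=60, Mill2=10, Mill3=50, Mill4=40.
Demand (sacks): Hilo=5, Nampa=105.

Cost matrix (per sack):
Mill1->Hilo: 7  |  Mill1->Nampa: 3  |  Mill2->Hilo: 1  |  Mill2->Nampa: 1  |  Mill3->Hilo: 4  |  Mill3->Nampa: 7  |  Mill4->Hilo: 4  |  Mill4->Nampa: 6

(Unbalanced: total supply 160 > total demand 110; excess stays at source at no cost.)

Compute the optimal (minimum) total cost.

Optimal allocation:
  Mill1 to Nampa: 60 × 3 = 180
  Mill2 to Nampa: 10 × 1 = 10
  Mill3 to Hilo: 5 × 4 = 20
  Mill4 to Nampa: 35 × 6 = 210
Total = 180 + 10 + 20 + 210 = 420.

420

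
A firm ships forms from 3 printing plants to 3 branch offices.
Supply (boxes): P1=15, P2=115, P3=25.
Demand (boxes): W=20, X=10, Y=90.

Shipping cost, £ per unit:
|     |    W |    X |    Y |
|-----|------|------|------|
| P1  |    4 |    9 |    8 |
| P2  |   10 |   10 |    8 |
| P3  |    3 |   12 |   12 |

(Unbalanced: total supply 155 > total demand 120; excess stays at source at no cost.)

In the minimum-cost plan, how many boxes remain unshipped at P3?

Minimum-cost shipments:
  P1 to X: 10 × £9 = £90
  P2 to Y: 90 × £8 = £720
  P3 to W: 20 × £3 = £60
Total cost = £870.
P3 ships 20 of its 25, leaving 5.

5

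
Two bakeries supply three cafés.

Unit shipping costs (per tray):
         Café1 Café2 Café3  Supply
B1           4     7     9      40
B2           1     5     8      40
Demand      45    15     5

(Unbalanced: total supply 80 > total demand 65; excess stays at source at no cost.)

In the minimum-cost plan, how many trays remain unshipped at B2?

0

Minimum-cost shipments:
  B1->Café1: 5 × 4 = 20
  B1->Café2: 15 × 7 = 105
  B1->Café3: 5 × 9 = 45
  B2->Café1: 40 × 1 = 40
Total cost = 210.
B2 ships 40 of its 40, leaving 0.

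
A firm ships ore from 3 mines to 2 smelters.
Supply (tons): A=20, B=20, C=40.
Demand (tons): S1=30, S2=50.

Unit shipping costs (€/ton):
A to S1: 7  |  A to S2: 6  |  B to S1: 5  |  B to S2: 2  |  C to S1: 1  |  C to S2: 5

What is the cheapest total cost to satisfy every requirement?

240

A cheapest plan:
  A–S2: 20 × €6 = €120
  B–S2: 20 × €2 = €40
  C–S1: 30 × €1 = €30
  C–S2: 10 × €5 = €50
Total = 120 + 40 + 30 + 50 = €240.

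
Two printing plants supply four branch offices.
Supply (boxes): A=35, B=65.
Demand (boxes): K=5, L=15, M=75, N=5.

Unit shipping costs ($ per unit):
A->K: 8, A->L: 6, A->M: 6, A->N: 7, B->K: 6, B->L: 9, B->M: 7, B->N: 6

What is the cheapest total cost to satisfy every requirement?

Optimal allocation:
  A to L: 15 × $6 = $90
  A to M: 20 × $6 = $120
  B to K: 5 × $6 = $30
  B to M: 55 × $7 = $385
  B to N: 5 × $6 = $30
Total = 90 + 120 + 30 + 385 + 30 = $655.

655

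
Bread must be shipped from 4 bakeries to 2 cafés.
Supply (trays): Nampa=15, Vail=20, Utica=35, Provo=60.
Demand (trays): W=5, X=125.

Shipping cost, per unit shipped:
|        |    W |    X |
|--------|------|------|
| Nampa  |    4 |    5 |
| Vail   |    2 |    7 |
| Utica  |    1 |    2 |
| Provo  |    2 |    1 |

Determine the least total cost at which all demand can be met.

320

A cheapest plan:
  Nampa→X: 15 trays
  Vail→W: 5 trays
  Vail→X: 15 trays
  Utica→X: 35 trays
  Provo→X: 60 trays
Total cost = 320.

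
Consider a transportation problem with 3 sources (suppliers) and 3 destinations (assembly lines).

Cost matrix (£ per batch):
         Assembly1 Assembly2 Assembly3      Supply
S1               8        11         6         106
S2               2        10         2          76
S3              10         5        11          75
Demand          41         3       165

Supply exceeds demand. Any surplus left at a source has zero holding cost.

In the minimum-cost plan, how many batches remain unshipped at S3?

48

An optimal plan:
  S1->Assembly3: 106 batches
  S2->Assembly1: 17 batches
  S2->Assembly3: 59 batches
  S3->Assembly1: 24 batches
  S3->Assembly2: 3 batches
Total cost = £1043.
S3 ships 27 of its 75, leaving 48.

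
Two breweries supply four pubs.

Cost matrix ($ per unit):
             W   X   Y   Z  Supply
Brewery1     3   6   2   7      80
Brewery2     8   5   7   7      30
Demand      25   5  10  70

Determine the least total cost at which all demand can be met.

610

A cheapest plan:
  Brewery1->W: 25 kegs
  Brewery1->Y: 10 kegs
  Brewery1->Z: 45 kegs
  Brewery2->X: 5 kegs
  Brewery2->Z: 25 kegs
Total cost = $610.
(Supply check: Brewery1 ships 80; Brewery2 ships 30.)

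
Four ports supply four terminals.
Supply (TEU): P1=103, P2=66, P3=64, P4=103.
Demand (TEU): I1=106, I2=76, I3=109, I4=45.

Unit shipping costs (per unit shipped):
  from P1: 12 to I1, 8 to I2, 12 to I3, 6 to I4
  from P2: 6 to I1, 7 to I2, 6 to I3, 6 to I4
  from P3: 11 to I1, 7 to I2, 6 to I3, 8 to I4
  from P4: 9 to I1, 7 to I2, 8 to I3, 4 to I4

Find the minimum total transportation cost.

Optimal allocation:
  P1 to I2: 76 TEU
  P1 to I4: 27 TEU
  P2 to I1: 66 TEU
  P3 to I3: 64 TEU
  P4 to I1: 40 TEU
  P4 to I3: 45 TEU
  P4 to I4: 18 TEU
Total cost = 2342.

2342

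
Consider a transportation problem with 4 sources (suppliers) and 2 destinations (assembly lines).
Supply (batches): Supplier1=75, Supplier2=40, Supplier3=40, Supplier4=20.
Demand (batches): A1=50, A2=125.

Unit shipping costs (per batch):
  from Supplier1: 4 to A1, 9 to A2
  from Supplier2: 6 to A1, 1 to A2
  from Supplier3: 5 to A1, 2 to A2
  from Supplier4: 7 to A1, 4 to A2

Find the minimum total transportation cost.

625

Optimal allocation:
  Supplier1 to A1: 50 × 4 = 200
  Supplier1 to A2: 25 × 9 = 225
  Supplier2 to A2: 40 × 1 = 40
  Supplier3 to A2: 40 × 2 = 80
  Supplier4 to A2: 20 × 4 = 80
Total = 200 + 225 + 40 + 80 + 80 = 625.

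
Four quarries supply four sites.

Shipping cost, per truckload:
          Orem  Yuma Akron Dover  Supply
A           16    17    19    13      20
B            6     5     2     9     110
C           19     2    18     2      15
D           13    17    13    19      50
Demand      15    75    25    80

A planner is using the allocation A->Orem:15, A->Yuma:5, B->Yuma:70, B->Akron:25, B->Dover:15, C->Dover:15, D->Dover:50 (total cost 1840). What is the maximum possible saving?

175

Current plan cost = 15·16 + 5·17 + 70·5 + 25·2 + 15·9 + 15·2 + 50·19 = 1840.
Optimal plan:
  A->Dover: 20 × 13 = 260
  B->Yuma: 75 × 5 = 375
  B->Akron: 25 × 2 = 50
  B->Dover: 10 × 9 = 90
  C->Dover: 15 × 2 = 30
  D->Orem: 15 × 13 = 195
  D->Dover: 35 × 19 = 665
Optimal cost = 1665.
Saving = 1840 − 1665 = 175.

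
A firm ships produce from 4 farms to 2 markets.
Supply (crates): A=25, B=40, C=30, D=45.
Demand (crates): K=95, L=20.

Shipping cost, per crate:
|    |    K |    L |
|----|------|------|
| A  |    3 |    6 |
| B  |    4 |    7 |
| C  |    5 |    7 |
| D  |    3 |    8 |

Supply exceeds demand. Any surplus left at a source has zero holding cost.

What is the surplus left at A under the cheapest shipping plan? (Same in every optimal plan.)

Minimum-cost shipments:
  A to K: 10 crates
  A to L: 15 crates
  B to K: 40 crates
  C to L: 5 crates
  D to K: 45 crates
Total cost = 450.
A ships 25 of its 25, leaving 0.

0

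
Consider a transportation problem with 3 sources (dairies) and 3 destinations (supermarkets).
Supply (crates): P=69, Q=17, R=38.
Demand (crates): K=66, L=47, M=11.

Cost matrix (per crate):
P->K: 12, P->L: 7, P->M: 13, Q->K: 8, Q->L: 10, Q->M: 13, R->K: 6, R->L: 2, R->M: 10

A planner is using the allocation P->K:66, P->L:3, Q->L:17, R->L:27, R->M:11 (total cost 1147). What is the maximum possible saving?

Current plan cost = 66·12 + 3·7 + 17·10 + 27·2 + 11·10 = 1147.
Optimal plan:
  P to K: 11 × 12 = 132
  P to L: 47 × 7 = 329
  P to M: 11 × 13 = 143
  Q to K: 17 × 8 = 136
  R to K: 38 × 6 = 228
Optimal cost = 968.
Saving = 1147 − 968 = 179.

179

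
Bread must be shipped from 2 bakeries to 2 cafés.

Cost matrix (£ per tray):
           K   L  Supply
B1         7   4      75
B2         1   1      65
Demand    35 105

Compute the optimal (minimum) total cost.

365

One minimum-cost allocation:
  B1 to L: 75 × £4 = £300
  B2 to K: 35 × £1 = £35
  B2 to L: 30 × £1 = £30
Total = 300 + 35 + 30 = £365.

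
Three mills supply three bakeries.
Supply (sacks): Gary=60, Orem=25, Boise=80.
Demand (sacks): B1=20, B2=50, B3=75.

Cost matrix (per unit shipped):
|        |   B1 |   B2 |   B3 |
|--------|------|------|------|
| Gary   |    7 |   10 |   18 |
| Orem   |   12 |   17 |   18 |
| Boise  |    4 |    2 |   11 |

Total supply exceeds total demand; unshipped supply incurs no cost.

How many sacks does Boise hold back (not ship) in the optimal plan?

0

An optimal plan:
  Gary to B1: 20 × 7 = 140
  Gary to B3: 20 × 18 = 360
  Orem to B3: 25 × 18 = 450
  Boise to B2: 50 × 2 = 100
  Boise to B3: 30 × 11 = 330
Total cost = 1380.
Boise ships 80 of its 80, leaving 0.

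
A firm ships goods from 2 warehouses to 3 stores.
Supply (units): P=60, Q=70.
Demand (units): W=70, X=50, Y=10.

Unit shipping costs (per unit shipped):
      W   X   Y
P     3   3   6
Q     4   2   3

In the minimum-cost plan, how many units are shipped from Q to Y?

Solving gives:
  P–W: 60 units
  Q–W: 10 units
  Q–X: 50 units
  Q–Y: 10 units
Total cost = 350.
So Q→Y carries 10 units.

10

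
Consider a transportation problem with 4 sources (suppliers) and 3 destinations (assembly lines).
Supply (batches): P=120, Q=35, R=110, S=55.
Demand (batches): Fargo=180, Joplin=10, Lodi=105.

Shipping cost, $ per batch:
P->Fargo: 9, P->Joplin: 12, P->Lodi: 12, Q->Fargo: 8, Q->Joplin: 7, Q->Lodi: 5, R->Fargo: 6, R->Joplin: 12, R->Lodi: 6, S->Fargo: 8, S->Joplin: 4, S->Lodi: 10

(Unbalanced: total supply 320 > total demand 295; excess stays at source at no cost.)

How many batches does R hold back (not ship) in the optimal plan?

0

Minimum-cost shipments:
  P to Fargo: 95 × $9 = $855
  Q to Lodi: 35 × $5 = $175
  R to Fargo: 40 × $6 = $240
  R to Lodi: 70 × $6 = $420
  S to Fargo: 45 × $8 = $360
  S to Joplin: 10 × $4 = $40
Total cost = $2090.
R ships 110 of its 110, leaving 0.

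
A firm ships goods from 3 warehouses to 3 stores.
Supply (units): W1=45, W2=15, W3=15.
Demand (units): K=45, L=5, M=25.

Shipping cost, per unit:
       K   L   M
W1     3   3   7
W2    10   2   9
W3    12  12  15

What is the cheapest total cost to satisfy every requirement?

460

A cheapest plan:
  W1->K: 45 × 3 = 135
  W2->L: 5 × 2 = 10
  W2->M: 10 × 9 = 90
  W3->M: 15 × 15 = 225
Total = 135 + 10 + 90 + 225 = 460.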